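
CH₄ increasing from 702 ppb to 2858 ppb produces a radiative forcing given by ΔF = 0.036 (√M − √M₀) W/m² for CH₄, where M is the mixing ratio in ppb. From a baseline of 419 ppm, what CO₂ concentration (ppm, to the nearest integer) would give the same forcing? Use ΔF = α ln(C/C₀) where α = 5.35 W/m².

CH₄ forcing: 0.036 × (√2858 − √702) = 0.036 × (53.4603 − 26.4953) = 0.036 × 26.9650 = 0.97074 W/m².
Set 5.35 ln(C/419) = 0.97074: ln(C/419) = 0.97074/5.35 = 0.18145, so C = 419 × e^0.18145 = 419 × 1.19895 = 502.36 ppm.

C ≈ 502 ppm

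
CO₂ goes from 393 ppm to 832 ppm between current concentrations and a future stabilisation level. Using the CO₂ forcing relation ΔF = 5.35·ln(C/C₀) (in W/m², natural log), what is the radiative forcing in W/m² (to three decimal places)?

ΔF = 4.013 W/m²

CO₂ absorption bands are partially saturated, so forcing scales with the logarithm of the concentration ratio.
CO₂: 5.35 × ln(832/393) = 5.35 × ln(2.11705) = 5.35 × 0.75002 = 4.0126 W/m².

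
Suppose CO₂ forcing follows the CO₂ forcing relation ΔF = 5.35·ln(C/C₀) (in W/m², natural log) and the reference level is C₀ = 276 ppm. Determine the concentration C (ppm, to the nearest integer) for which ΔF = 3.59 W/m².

C ≈ 540 ppm

Set 5.35 ln(C/276) = 3.59, so ln(C/276) = 3.59/5.35 = 0.67103.
Then C/276 = e^0.67103 = 1.95625, giving C = 276 × 1.95625 = 539.93 ppm.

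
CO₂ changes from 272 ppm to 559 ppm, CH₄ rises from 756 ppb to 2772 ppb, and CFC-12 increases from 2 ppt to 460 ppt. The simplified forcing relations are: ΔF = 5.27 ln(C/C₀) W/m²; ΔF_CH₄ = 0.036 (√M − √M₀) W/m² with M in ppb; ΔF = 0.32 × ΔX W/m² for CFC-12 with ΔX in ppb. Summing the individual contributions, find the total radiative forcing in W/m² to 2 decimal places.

CO₂: 5.27 × ln(559/272) = 5.27 × ln(2.05515) = 5.27 × 0.72035 = 3.7962 W/m².
CH₄: 0.036 × (√2772 − √756) = 0.036 × (52.6498 − 27.4955) = 0.036 × 25.1543 = 0.9056 W/m².
CFC-12: Δ = 460 − 2 = 458 ppt = 0.458 ppb; ΔF = 0.32 × 0.458 = 0.1466 W/m².
Total ΔF = 3.7962 + 0.9056 + 0.1466 = 4.8484 W/m².

ΔF = 4.85 W/m²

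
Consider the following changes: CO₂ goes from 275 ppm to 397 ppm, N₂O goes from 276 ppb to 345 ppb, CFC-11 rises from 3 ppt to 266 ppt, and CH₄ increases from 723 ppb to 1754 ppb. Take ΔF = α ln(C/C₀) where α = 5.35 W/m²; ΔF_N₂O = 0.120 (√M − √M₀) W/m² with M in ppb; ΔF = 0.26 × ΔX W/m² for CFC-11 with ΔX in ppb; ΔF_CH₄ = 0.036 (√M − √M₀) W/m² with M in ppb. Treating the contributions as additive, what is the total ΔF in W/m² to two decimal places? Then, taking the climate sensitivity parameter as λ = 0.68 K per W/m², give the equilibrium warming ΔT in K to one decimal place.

ΔF = 2.81 W/m²; ΔT = 1.9 K

CO₂: 5.35 × ln(397/275) = 5.35 × ln(1.44364) = 5.35 × 0.36717 = 1.9644 W/m².
N₂O: 0.120 × (√345 − √276) = 0.120 × (18.5742 − 16.6132) = 0.120 × 1.9610 = 0.2353 W/m².
CFC-11: Δ = 266 − 3 = 263 ppt = 0.263 ppb; ΔF = 0.26 × 0.263 = 0.0684 W/m².
CH₄: 0.036 × (√1754 − √723) = 0.036 × (41.8808 − 26.8887) = 0.036 × 14.9921 = 0.5397 W/m².
Total ΔF = 1.9644 + 0.2353 + 0.0684 + 0.5397 = 2.8078 W/m².
ΔT = λ ΔF = 0.68 × 2.81 = 1.9108 K.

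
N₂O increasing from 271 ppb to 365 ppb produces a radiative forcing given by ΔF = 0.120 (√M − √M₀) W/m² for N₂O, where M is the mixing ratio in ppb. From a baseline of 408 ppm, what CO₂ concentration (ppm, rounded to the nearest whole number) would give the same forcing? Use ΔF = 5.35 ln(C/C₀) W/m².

C ≈ 433 ppm

N₂O forcing: 0.120 × (√365 − √271) = 0.120 × (19.1050 − 16.4621) = 0.120 × 2.6429 = 0.31715 W/m².
Set 5.35 ln(C/408) = 0.31715: ln(C/408) = 0.31715/5.35 = 0.05928, so C = 408 × e^0.05928 = 408 × 1.06107 = 432.92 ppm.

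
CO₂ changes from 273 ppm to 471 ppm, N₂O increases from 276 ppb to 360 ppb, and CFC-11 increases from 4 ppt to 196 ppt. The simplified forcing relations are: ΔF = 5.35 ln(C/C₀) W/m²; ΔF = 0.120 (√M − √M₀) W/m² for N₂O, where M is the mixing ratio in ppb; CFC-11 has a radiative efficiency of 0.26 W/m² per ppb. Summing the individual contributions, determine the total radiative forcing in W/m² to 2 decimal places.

ΔF = 3.25 W/m²

CO₂: 5.35 × ln(471/273) = 5.35 × ln(1.72527) = 5.35 × 0.54538 = 2.9178 W/m².
N₂O: 0.120 × (√360 − √276) = 0.120 × (18.9737 − 16.6132) = 0.120 × 2.3605 = 0.2833 W/m².
CFC-11: Δ = 196 − 4 = 192 ppt = 0.192 ppb; ΔF = 0.26 × 0.192 = 0.0499 W/m².
Total ΔF = 2.9178 + 0.2833 + 0.0499 = 3.2510 W/m².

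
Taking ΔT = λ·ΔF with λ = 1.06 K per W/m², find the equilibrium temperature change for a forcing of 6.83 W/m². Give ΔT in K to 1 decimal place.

ΔT = λ ΔF = 1.06 × 6.83 = 7.2398 K.

ΔT = 7.2 K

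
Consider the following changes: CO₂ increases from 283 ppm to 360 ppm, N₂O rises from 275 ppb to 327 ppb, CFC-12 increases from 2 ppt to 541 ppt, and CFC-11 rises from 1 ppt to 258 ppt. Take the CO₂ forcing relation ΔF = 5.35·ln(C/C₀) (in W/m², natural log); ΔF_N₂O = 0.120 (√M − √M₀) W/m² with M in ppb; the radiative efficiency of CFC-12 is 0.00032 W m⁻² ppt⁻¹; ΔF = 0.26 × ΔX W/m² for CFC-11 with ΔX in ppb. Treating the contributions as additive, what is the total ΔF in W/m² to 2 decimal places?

ΔF = 1.71 W/m²

CO₂: 5.35 × ln(360/283) = 5.35 × ln(1.27208) = 5.35 × 0.24065 = 1.2875 W/m².
N₂O: 0.120 × (√327 − √275) = 0.120 × (18.0831 − 16.5831) = 0.120 × 1.5000 = 0.1800 W/m².
CFC-12: ΔF = 0.00032 × (541 − 2) = 0.00032 × 539 = 0.1725 W/m².
CFC-11: Δ = 258 − 1 = 257 ppt = 0.257 ppb; ΔF = 0.26 × 0.257 = 0.0668 W/m².
Total ΔF = 1.2875 + 0.1800 + 0.1725 + 0.0668 = 1.7068 W/m².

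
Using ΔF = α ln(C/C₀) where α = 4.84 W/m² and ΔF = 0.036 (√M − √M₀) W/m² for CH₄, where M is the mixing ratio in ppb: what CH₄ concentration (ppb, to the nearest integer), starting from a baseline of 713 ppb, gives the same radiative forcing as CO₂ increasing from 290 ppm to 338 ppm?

M ≈ 2237 ppb

CO₂ forcing: 4.84 × ln(338/290) = 4.84 × 0.153165 = 0.74132 W/m².
Set 0.036(√M − √713) = 0.74132: √M = 0.74132/0.036 + √713 = 20.5922 + 26.7021 = 47.2943.
M = (47.2943)² = 2236.75 ppb.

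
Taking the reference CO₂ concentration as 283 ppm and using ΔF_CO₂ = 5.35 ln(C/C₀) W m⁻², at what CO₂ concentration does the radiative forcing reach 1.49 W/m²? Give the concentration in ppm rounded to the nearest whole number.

Set 5.35 ln(C/283) = 1.49, so ln(C/283) = 1.49/5.35 = 0.27850.
Then C/283 = e^0.27850 = 1.32115, giving C = 283 × 1.32115 = 373.89 ppm.

C ≈ 374 ppm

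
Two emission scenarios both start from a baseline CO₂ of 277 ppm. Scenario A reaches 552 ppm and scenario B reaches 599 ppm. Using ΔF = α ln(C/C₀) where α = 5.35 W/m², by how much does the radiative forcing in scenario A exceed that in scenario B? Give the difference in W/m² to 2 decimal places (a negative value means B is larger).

ΔF_A = 5.35 ln(552/277) = 5.35 × 0.68953 = 3.6890 W/m².
ΔF_B = 5.35 ln(599/277) = 5.35 × 0.77124 = 4.1261 W/m².
Difference: 3.6890 − 4.1261 = -0.4371 W/m².

ΔF_A − ΔF_B = -0.44 W/m²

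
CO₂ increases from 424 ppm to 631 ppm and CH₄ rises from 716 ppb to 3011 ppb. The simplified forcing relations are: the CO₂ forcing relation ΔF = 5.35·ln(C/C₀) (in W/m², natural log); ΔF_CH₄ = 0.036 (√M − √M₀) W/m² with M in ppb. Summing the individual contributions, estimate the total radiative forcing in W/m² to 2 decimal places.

ΔF = 3.14 W/m²

CO₂: 5.35 × ln(631/424) = 5.35 × ln(1.48821) = 5.35 × 0.39757 = 2.1270 W/m².
CH₄: 0.036 × (√3011 − √716) = 0.036 × (54.8726 − 26.7582) = 0.036 × 28.1144 = 1.0121 W/m².
Total ΔF = 2.1270 + 1.0121 = 3.1391 W/m².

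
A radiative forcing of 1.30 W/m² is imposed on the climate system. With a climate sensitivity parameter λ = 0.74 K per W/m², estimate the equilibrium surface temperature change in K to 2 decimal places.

ΔT = λ ΔF = 0.74 × 1.30 = 0.9620 K.

ΔT = 0.96 K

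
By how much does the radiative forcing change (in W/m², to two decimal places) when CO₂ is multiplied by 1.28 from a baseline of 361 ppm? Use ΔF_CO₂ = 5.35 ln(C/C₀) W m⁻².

Because the forcing depends only on the ratio C/C₀, the initial concentration does not enter.
ΔF = 5.35 × ln(1.28) = 5.35 × 0.24686 = 1.3207 W/m².

ΔF = 1.32 W/m²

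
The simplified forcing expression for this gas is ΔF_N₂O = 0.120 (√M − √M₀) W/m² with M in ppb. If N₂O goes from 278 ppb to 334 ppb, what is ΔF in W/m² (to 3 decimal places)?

ΔF = 0.192 W/m²

N₂O: 0.120 × (√334 − √278) = 0.120 × (18.2757 − 16.6733) = 0.120 × 1.6024 = 0.1923 W/m².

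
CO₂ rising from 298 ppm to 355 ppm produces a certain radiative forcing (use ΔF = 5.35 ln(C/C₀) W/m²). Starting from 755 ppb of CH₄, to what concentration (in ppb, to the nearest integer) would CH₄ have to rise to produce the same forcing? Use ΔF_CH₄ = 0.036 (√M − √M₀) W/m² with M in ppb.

M ≈ 2861 ppb

CO₂ forcing: 5.35 × ln(355/298) = 5.35 × 0.175024 = 0.93638 W/m².
Set 0.036(√M − √755) = 0.93638: √M = 0.93638/0.036 + √755 = 26.0106 + 27.4773 = 53.4879.
M = (53.4879)² = 2860.96 ppb.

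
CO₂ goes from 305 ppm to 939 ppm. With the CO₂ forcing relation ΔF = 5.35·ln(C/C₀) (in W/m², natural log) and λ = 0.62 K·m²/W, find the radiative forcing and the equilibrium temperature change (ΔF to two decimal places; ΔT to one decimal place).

ΔF = 6.02 W/m²; ΔT = 3.7 K

CO₂: 5.35 × ln(939/305) = 5.35 × ln(3.07869) = 5.35 × 1.12450 = 6.0161 W/m².
ΔT = λ ΔF = 0.62 × 6.02 = 3.7324 K.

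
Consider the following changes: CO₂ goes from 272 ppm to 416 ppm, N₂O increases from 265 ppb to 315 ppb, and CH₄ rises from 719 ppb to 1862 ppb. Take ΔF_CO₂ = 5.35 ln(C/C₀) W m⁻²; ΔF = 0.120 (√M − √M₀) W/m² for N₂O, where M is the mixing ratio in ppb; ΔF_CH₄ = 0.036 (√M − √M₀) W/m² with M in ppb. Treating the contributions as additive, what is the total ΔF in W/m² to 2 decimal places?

ΔF = 3.04 W/m²

CO₂: 5.35 × ln(416/272) = 5.35 × ln(1.52941) = 5.35 × 0.42488 = 2.2731 W/m².
N₂O: 0.120 × (√315 − √265) = 0.120 × (17.7482 − 16.2788) = 0.120 × 1.4694 = 0.1763 W/m².
CH₄: 0.036 × (√1862 − √719) = 0.036 × (43.1509 − 26.8142) = 0.036 × 16.3367 = 0.5881 W/m².
Total ΔF = 2.2731 + 0.1763 + 0.5881 = 3.0375 W/m².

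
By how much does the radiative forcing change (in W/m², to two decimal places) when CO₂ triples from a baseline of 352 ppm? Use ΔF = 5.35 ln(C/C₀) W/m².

ΔF = 5.88 W/m²

ΔF = 5.35 × ln(3) = 5.35 × 1.09861 = 5.8776 W/m².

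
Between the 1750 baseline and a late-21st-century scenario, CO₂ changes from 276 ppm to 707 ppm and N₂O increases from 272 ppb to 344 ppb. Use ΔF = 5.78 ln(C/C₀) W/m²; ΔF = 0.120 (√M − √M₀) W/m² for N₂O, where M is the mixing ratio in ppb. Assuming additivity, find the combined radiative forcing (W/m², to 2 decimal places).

CO₂: 5.78 × ln(707/276) = 5.78 × ln(2.56159) = 5.78 × 0.94063 = 5.4368 W/m².
N₂O: 0.120 × (√344 − √272) = 0.120 × (18.5472 − 16.4924) = 0.120 × 2.0548 = 0.2466 W/m².
Total ΔF = 5.4368 + 0.2466 = 5.6834 W/m².

ΔF = 5.68 W/m²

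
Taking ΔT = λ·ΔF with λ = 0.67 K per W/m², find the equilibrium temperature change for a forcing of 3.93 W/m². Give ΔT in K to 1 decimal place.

ΔT = 2.6 K

ΔT = λ ΔF = 0.67 × 3.93 = 2.6331 K.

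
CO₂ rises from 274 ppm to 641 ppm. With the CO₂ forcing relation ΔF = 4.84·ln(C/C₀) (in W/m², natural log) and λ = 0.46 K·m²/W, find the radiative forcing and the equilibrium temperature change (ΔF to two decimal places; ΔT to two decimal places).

ΔF = 4.11 W/m²; ΔT = 1.89 K

CO₂: 4.84 × ln(641/274) = 4.84 × ln(2.33942) = 4.84 × 0.84990 = 4.1135 W/m².
ΔT = λ ΔF = 0.46 × 4.11 = 1.8906 K.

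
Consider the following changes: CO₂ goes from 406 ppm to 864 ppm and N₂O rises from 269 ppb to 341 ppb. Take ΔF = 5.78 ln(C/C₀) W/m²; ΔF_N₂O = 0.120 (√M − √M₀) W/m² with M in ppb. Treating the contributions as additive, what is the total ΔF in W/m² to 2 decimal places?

ΔF = 4.61 W/m²

CO₂: 5.78 × ln(864/406) = 5.78 × ln(2.12808) = 5.78 × 0.75522 = 4.3652 W/m².
N₂O: 0.120 × (√341 − √269) = 0.120 × (18.4662 − 16.4012) = 0.120 × 2.0650 = 0.2478 W/m².
Total ΔF = 4.3652 + 0.2478 = 4.6130 W/m².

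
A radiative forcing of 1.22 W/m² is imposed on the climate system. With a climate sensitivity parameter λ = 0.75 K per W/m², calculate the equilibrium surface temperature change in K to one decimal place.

ΔT = 0.9 K

ΔT = λ ΔF = 0.75 × 1.22 = 0.9150 K.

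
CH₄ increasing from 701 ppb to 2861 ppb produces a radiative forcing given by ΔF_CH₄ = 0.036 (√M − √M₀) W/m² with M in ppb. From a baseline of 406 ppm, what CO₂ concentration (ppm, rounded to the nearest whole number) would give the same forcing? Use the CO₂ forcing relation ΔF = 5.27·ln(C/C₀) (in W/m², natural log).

C ≈ 488 ppm

CH₄ forcing: 0.036 × (√2861 − √701) = 0.036 × (53.4883 − 26.4764) = 0.036 × 27.0119 = 0.97243 W/m².
Set 5.27 ln(C/406) = 0.97243: ln(C/406) = 0.97243/5.27 = 0.18452, so C = 406 × e^0.18452 = 406 × 1.20264 = 488.27 ppm.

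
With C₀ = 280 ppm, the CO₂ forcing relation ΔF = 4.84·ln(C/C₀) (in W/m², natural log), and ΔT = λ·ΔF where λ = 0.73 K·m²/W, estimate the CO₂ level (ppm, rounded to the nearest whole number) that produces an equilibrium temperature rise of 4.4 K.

C ≈ 973 ppm

Required forcing: ΔF = ΔT/λ = 4.4/0.73 = 6.0274 W/m².
Then ln(C/280) = ΔF/4.84 = 6.0274/4.84 = 1.24533.
So C = 280 × e^1.24533 = 280 × 3.47408 = 972.74 ppm.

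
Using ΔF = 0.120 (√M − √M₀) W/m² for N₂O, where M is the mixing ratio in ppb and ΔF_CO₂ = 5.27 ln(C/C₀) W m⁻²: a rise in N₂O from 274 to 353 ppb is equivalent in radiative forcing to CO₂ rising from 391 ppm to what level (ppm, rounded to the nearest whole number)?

C ≈ 411 ppm

N₂O forcing: 0.120 × (√353 − √274) = 0.120 × (18.7883 − 16.5529) = 0.120 × 2.2354 = 0.26825 W/m².
Set 5.27 ln(C/391) = 0.26825: ln(C/391) = 0.26825/5.27 = 0.05090, so C = 391 × e^0.05090 = 391 × 1.05222 = 411.42 ppm.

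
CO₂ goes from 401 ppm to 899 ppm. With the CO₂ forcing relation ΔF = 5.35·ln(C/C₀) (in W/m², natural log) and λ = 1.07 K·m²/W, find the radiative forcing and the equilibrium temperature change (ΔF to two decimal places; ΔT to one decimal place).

CO₂: 5.35 × ln(899/401) = 5.35 × ln(2.24190) = 5.35 × 0.80732 = 4.3192 W/m².
ΔT = λ ΔF = 1.07 × 4.32 = 4.6224 K.

ΔF = 4.32 W/m²; ΔT = 4.6 K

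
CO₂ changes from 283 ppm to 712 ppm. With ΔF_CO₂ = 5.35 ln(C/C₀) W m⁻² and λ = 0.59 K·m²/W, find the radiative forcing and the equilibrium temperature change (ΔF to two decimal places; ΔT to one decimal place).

ΔF = 4.94 W/m²; ΔT = 2.9 K

CO₂: 5.35 × ln(712/283) = 5.35 × ln(2.51590) = 5.35 × 0.92263 = 4.9361 W/m².
ΔT = λ ΔF = 0.59 × 4.94 = 2.9146 K.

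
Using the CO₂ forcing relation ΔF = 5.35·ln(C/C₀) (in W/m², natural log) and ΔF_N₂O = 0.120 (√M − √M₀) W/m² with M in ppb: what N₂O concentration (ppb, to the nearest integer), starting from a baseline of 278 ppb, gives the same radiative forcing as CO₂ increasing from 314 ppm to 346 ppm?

M ≈ 441 ppb

CO₂ forcing: 5.35 × ln(346/314) = 5.35 × 0.097046 = 0.51920 W/m².
Set 0.120(√M − √278) = 0.51920: √M = 0.51920/0.120 + √278 = 4.3267 + 16.6733 = 21.0000.
M = (21.0000)² = 441.00 ppb.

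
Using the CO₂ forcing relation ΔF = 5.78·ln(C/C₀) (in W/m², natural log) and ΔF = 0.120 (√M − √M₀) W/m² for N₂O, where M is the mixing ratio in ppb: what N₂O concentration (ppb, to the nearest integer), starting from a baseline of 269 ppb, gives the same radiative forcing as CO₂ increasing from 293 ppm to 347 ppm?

CO₂ forcing: 5.78 × ln(347/293) = 5.78 × 0.169152 = 0.97770 W/m².
Set 0.120(√M − √269) = 0.97770: √M = 0.97770/0.120 + √269 = 8.1475 + 16.4012 = 24.5487.
M = (24.5487)² = 602.64 ppb.

M ≈ 603 ppb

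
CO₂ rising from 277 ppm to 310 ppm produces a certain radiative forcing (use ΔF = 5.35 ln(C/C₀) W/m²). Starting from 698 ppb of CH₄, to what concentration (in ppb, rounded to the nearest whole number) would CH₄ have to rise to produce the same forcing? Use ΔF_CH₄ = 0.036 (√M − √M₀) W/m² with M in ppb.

CO₂ forcing: 5.35 × ln(310/277) = 5.35 × 0.112555 = 0.60217 W/m².
Set 0.036(√M − √698) = 0.60217: √M = 0.60217/0.036 + √698 = 16.7269 + 26.4197 = 43.1466.
M = (43.1466)² = 1861.63 ppb.

M ≈ 1862 ppb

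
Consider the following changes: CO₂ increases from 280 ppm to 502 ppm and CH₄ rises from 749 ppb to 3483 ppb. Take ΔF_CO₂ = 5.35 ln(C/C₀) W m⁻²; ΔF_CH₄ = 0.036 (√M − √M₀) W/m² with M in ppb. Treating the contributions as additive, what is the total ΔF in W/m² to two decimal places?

ΔF = 4.26 W/m²

CO₂: 5.35 × ln(502/280) = 5.35 × ln(1.79286) = 5.35 × 0.58381 = 3.1234 W/m².
CH₄: 0.036 × (√3483 − √749) = 0.036 × (59.0169 − 27.3679) = 0.036 × 31.6490 = 1.1394 W/m².
Total ΔF = 3.1234 + 1.1394 = 4.2628 W/m².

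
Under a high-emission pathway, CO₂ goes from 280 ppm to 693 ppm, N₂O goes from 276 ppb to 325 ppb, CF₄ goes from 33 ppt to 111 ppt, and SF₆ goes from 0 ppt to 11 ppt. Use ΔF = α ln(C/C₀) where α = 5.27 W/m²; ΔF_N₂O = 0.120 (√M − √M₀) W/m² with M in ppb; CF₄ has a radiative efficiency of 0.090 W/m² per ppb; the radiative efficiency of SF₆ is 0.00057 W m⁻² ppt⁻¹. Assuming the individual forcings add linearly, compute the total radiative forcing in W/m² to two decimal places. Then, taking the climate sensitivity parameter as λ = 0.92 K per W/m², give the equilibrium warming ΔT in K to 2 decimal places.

CO₂: 5.27 × ln(693/280) = 5.27 × ln(2.47500) = 5.27 × 0.90624 = 4.7759 W/m².
N₂O: 0.120 × (√325 − √276) = 0.120 × (18.0278 − 16.6132) = 0.120 × 1.4146 = 0.1698 W/m².
CF₄: Δ = 111 − 33 = 78 ppt = 0.078 ppb; ΔF = 0.090 × 0.078 = 0.0070 W/m².
SF₆: ΔF = 0.00057 × (11 − 0) = 0.00057 × 11 = 0.0063 W/m².
Total ΔF = 4.7759 + 0.1698 + 0.0070 + 0.0063 = 4.9590 W/m².
ΔT = λ ΔF = 0.92 × 4.96 = 4.5632 K.

ΔF = 4.96 W/m²; ΔT = 4.56 K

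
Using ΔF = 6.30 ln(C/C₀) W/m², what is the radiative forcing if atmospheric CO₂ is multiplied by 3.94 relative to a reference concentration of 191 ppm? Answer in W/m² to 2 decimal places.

Because the forcing depends only on the ratio C/C₀, the initial concentration does not enter.
ΔF = 6.30 × ln(3.94) = 6.30 × 1.37118 = 8.6384 W/m².

ΔF = 8.64 W/m²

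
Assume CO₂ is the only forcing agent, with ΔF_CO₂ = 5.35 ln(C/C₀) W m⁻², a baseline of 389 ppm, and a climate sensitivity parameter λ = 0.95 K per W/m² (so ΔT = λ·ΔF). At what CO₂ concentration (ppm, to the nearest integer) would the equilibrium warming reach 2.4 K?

Required forcing: ΔF = ΔT/λ = 2.4/0.95 = 2.5263 W/m².
Then ln(C/389) = ΔF/5.35 = 2.5263/5.35 = 0.47221.
So C = 389 × e^0.47221 = 389 × 1.60353 = 623.77 ppm.

C ≈ 624 ppm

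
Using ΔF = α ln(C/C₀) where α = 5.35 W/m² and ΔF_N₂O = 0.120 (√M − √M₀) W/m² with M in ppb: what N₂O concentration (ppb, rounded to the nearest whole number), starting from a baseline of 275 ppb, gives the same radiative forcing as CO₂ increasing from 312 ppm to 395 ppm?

M ≈ 734 ppb

CO₂ forcing: 5.35 × ln(395/312) = 5.35 × 0.235883 = 1.26197 W/m².
Set 0.120(√M − √275) = 1.26197: √M = 1.26197/0.120 + √275 = 10.5164 + 16.5831 = 27.0995.
M = (27.0995)² = 734.38 ppb.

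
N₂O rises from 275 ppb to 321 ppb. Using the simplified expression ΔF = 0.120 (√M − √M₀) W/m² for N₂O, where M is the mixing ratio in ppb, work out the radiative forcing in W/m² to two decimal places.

N₂O: 0.120 × (√321 − √275) = 0.120 × (17.9165 − 16.5831) = 0.120 × 1.3334 = 0.1600 W/m².

ΔF = 0.16 W/m²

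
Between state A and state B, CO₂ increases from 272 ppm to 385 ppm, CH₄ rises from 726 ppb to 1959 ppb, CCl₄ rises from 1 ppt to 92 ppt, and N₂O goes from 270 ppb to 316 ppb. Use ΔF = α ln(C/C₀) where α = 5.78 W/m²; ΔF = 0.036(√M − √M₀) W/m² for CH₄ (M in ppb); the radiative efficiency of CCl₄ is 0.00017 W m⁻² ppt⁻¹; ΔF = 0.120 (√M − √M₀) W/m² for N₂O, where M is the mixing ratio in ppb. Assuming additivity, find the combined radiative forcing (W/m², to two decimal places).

ΔF = 2.81 W/m²

CO₂: 5.78 × ln(385/272) = 5.78 × ln(1.41544) = 5.78 × 0.34744 = 2.0082 W/m².
CH₄: 0.036 × (√1959 − √726) = 0.036 × (44.2606 − 26.9444) = 0.036 × 17.3162 = 0.6234 W/m².
CCl₄: ΔF = 0.00017 × (92 − 1) = 0.00017 × 91 = 0.0155 W/m².
N₂O: 0.120 × (√316 − √270) = 0.120 × (17.7764 − 16.4317) = 0.120 × 1.3447 = 0.1614 W/m².
Total ΔF = 2.0082 + 0.6234 + 0.0155 + 0.1614 = 2.8085 W/m².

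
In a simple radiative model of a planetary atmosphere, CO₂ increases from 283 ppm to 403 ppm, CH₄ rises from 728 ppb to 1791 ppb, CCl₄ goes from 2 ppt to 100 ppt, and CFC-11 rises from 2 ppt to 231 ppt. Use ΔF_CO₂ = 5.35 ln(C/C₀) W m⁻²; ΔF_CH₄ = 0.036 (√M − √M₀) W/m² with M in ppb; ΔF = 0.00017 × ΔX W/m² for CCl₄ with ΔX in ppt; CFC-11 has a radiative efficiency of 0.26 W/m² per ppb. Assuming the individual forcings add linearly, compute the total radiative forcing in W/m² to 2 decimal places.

ΔF = 2.52 W/m²

CO₂: 5.35 × ln(403/283) = 5.35 × ln(1.42403) = 5.35 × 0.35349 = 1.8912 W/m².
CH₄: 0.036 × (√1791 − √728) = 0.036 × (42.3202 − 26.9815) = 0.036 × 15.3387 = 0.5522 W/m².
CCl₄: ΔF = 0.00017 × (100 − 2) = 0.00017 × 98 = 0.0167 W/m².
CFC-11: Δ = 231 − 2 = 229 ppt = 0.229 ppb; ΔF = 0.26 × 0.229 = 0.0595 W/m².
Total ΔF = 1.8912 + 0.5522 + 0.0167 + 0.0595 = 2.5196 W/m².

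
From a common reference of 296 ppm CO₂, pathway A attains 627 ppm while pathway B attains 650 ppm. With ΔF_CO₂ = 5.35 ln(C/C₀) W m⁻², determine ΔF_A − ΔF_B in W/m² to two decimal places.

ΔF_A = 5.35 ln(627/296) = 5.35 × 0.75059 = 4.0157 W/m².
ΔF_B = 5.35 ln(650/296) = 5.35 × 0.78661 = 4.2084 W/m².
Difference: 4.0157 − 4.2084 = -0.1927 W/m².

ΔF_A − ΔF_B = -0.19 W/m²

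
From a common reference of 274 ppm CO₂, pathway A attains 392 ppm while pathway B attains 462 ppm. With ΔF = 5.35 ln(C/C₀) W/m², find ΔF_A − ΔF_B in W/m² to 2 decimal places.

ΔF_A − ΔF_B = -0.88 W/m²

ΔF_A = 5.35 ln(392/274) = 5.35 × 0.35813 = 1.9160 W/m².
ΔF_B = 5.35 ln(462/274) = 5.35 × 0.52244 = 2.7951 W/m².
Difference: 1.9160 − 2.7951 = -0.8791 W/m².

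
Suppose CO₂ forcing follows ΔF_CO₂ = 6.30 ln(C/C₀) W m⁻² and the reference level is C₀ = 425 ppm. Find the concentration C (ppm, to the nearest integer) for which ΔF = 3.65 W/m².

Set 6.30 ln(C/425) = 3.65, so ln(C/425) = 3.65/6.30 = 0.57937.
Then C/425 = e^0.57937 = 1.78491, giving C = 425 × 1.78491 = 758.59 ppm.

C ≈ 759 ppm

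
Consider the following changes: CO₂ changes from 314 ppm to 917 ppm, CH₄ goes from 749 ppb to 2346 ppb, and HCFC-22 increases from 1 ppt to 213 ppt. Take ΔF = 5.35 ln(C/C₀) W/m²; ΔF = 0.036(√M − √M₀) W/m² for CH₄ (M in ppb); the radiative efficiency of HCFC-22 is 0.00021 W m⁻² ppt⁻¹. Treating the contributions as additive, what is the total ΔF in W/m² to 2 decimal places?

CO₂: 5.35 × ln(917/314) = 5.35 × ln(2.92038) = 5.35 × 1.07171 = 5.7336 W/m².
CH₄: 0.036 × (√2346 − √749) = 0.036 × (48.4355 − 27.3679) = 0.036 × 21.0676 = 0.7584 W/m².
HCFC-22: ΔF = 0.00021 × (213 − 1) = 0.00021 × 212 = 0.0445 W/m².
Total ΔF = 5.7336 + 0.7584 + 0.0445 = 6.5365 W/m².

ΔF = 6.54 W/m²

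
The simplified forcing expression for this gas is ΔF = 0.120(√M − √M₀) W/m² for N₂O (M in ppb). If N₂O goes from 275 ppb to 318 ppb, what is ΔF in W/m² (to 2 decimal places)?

N₂O: 0.120 × (√318 − √275) = 0.120 × (17.8326 − 16.5831) = 0.120 × 1.2495 = 0.1499 W/m².

ΔF = 0.15 W/m²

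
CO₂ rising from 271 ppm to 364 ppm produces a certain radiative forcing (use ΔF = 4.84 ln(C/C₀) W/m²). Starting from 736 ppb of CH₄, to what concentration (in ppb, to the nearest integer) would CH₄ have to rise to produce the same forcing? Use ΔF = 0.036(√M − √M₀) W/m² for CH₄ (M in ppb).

CO₂ forcing: 4.84 × ln(364/271) = 4.84 × 0.295035 = 1.42797 W/m².
Set 0.036(√M − √736) = 1.42797: √M = 1.42797/0.036 + √736 = 39.6658 + 27.1293 = 66.7951.
M = (66.7951)² = 4461.59 ppb.

M ≈ 4462 ppb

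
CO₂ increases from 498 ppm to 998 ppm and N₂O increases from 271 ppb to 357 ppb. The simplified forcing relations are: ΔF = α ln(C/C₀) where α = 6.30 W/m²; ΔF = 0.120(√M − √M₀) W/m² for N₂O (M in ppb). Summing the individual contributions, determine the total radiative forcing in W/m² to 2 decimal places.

CO₂: 6.30 × ln(998/498) = 6.30 × ln(2.00402) = 6.30 × 0.69516 = 4.3795 W/m².
N₂O: 0.120 × (√357 − √271) = 0.120 × (18.8944 − 16.4621) = 0.120 × 2.4323 = 0.2919 W/m².
Total ΔF = 4.3795 + 0.2919 = 4.6714 W/m².

ΔF = 4.67 W/m²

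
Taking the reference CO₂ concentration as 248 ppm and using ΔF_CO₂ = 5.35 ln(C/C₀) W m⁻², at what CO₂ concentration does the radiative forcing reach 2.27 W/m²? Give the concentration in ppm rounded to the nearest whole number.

Set 5.35 ln(C/248) = 2.27, so ln(C/248) = 2.27/5.35 = 0.42430.
Then C/248 = e^0.42430 = 1.52852, giving C = 248 × 1.52852 = 379.07 ppm.

C ≈ 379 ppm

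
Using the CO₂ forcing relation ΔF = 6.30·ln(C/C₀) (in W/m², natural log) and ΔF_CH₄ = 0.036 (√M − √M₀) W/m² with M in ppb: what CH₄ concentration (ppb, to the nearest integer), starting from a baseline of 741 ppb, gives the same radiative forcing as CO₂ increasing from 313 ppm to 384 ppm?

CO₂ forcing: 6.30 × ln(384/313) = 6.30 × 0.204439 = 1.28797 W/m².
Set 0.036(√M − √741) = 1.28797: √M = 1.28797/0.036 + √741 = 35.7769 + 27.2213 = 62.9982.
M = (62.9982)² = 3968.77 ppb.

M ≈ 3969 ppb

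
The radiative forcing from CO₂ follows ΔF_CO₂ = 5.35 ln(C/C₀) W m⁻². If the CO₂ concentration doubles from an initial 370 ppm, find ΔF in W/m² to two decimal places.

Because the forcing depends only on the ratio C/C₀, the initial concentration does not enter.
ΔF = 5.35 × ln(2) = 5.35 × 0.69315 = 3.7084 W/m².

ΔF = 3.71 W/m²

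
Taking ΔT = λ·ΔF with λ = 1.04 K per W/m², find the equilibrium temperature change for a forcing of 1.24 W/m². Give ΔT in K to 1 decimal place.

ΔT = 1.3 K

ΔT = λ ΔF = 1.04 × 1.24 = 1.2896 K.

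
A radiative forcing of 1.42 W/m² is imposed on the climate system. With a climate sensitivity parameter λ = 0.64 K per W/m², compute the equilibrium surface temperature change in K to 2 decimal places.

ΔT = 0.91 K

ΔT = λ ΔF = 0.64 × 1.42 = 0.9088 K.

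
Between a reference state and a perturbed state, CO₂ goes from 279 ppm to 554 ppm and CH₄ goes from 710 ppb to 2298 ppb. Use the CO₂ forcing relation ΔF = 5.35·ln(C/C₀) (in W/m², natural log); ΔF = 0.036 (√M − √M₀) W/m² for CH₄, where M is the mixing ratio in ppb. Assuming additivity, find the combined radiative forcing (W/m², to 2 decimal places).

CO₂: 5.35 × ln(554/279) = 5.35 × ln(1.98566) = 5.35 × 0.68595 = 3.6698 W/m².
CH₄: 0.036 × (√2298 − √710) = 0.036 × (47.9375 − 26.6458) = 0.036 × 21.2917 = 0.7665 W/m².
Total ΔF = 3.6698 + 0.7665 = 4.4363 W/m².

ΔF = 4.44 W/m²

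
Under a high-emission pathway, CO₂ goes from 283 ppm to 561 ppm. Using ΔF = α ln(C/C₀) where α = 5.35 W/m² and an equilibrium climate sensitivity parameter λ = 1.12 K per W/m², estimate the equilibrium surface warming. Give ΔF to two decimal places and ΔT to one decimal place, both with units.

CO₂: 5.35 × ln(561/283) = 5.35 × ln(1.98233) = 5.35 × 0.68427 = 3.6608 W/m².
ΔT = λ ΔF = 1.12 × 3.66 = 4.0992 K.

ΔF = 3.66 W/m²; ΔT = 4.1 K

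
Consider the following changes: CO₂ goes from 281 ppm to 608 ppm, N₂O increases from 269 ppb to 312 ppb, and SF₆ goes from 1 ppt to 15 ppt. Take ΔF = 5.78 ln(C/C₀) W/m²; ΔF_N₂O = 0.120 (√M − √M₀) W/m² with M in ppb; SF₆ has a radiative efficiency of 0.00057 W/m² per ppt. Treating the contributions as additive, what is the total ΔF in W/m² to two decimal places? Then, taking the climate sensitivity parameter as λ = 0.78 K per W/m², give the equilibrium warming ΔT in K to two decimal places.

ΔF = 4.62 W/m²; ΔT = 3.60 K

CO₂: 5.78 × ln(608/281) = 5.78 × ln(2.16370) = 5.78 × 0.77182 = 4.4611 W/m².
N₂O: 0.120 × (√312 − √269) = 0.120 × (17.6635 − 16.4012) = 0.120 × 1.2623 = 0.1515 W/m².
SF₆: ΔF = 0.00057 × (15 − 1) = 0.00057 × 14 = 0.0080 W/m².
Total ΔF = 4.4611 + 0.1515 + 0.0080 = 4.6206 W/m².
ΔT = λ ΔF = 0.78 × 4.62 = 3.6036 K.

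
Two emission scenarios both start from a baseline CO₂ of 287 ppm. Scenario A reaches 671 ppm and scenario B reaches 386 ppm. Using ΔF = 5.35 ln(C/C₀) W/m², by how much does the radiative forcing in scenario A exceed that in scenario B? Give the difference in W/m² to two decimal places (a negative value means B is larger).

ΔF_A − ΔF_B = 2.96 W/m²

ΔF_A = 5.35 ln(671/287) = 5.35 × 0.84929 = 4.5437 W/m².
ΔF_B = 5.35 ln(386/287) = 5.35 × 0.29636 = 1.5855 W/m².
Difference: 4.5437 − 1.5855 = 2.9582 W/m².
(Equivalently, ΔF_A − ΔF_B = 5.35 ln(671/386) = 5.35 × 0.55293 = 2.9582 W/m².)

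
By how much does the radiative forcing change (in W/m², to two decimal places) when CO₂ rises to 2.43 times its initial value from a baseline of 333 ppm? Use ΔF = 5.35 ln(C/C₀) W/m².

ΔF = 4.75 W/m²

Because the forcing depends only on the ratio C/C₀, the initial concentration does not enter.
ΔF = 5.35 × ln(2.43) = 5.35 × 0.88789 = 4.7502 W/m².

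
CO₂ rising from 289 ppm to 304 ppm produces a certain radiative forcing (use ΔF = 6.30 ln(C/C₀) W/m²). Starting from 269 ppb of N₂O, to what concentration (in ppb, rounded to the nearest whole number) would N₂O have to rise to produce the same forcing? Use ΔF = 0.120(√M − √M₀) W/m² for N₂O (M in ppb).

M ≈ 363 ppb

CO₂ forcing: 6.30 × ln(304/289) = 6.30 × 0.050601 = 0.31879 W/m².
Set 0.120(√M − √269) = 0.31879: √M = 0.31879/0.120 + √269 = 2.6566 + 16.4012 = 19.0578.
M = (19.0578)² = 363.20 ppb.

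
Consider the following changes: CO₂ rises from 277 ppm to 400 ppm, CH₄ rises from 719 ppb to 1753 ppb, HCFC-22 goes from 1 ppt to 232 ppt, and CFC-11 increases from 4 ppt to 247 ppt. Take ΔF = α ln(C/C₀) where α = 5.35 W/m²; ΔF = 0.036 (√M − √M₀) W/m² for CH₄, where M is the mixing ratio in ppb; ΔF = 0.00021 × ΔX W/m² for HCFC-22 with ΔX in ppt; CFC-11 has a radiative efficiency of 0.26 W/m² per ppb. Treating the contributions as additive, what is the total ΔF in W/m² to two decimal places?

ΔF = 2.62 W/m²

CO₂: 5.35 × ln(400/277) = 5.35 × ln(1.44404) = 5.35 × 0.36744 = 1.9658 W/m².
CH₄: 0.036 × (√1753 − √719) = 0.036 × (41.8688 − 26.8142) = 0.036 × 15.0546 = 0.5420 W/m².
HCFC-22: ΔF = 0.00021 × (232 − 1) = 0.00021 × 231 = 0.0485 W/m².
CFC-11: Δ = 247 − 4 = 243 ppt = 0.243 ppb; ΔF = 0.26 × 0.243 = 0.0632 W/m².
Total ΔF = 1.9658 + 0.5420 + 0.0485 + 0.0632 = 2.6195 W/m².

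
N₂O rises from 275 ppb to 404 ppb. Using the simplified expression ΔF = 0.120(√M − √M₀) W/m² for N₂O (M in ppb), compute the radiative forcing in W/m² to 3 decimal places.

N₂O: 0.120 × (√404 − √275) = 0.120 × (20.0998 − 16.5831) = 0.120 × 3.5167 = 0.4220 W/m².

ΔF = 0.422 W/m²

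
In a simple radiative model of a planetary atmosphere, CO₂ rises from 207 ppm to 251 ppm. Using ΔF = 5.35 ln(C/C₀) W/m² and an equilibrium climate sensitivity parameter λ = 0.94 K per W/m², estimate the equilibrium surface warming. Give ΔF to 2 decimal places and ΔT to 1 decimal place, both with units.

ΔF = 1.03 W/m²; ΔT = 1.0 K

CO₂: 5.35 × ln(251/207) = 5.35 × ln(1.21256) = 5.35 × 0.19273 = 1.0311 W/m².
ΔT = λ ΔF = 0.94 × 1.03 = 0.9682 K.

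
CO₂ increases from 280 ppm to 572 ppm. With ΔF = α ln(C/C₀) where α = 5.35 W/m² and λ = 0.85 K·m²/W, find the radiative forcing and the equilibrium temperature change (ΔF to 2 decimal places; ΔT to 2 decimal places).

ΔF = 3.82 W/m²; ΔT = 3.25 K

CO₂: 5.35 × ln(572/280) = 5.35 × ln(2.04286) = 5.35 × 0.71435 = 3.8218 W/m².
ΔT = λ ΔF = 0.85 × 3.82 = 3.2470 K.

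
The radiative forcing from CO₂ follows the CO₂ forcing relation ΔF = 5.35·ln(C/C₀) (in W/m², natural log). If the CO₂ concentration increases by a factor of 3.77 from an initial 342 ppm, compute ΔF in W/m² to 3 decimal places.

ΔF = 7.100 W/m²

Because the forcing depends only on the ratio C/C₀, the initial concentration does not enter.
ΔF = 5.35 × ln(3.77) = 5.35 × 1.32708 = 7.0999 W/m².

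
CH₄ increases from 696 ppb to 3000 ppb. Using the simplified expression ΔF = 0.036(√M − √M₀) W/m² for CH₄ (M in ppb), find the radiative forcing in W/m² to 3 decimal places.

ΔF = 1.022 W/m²

CH₄: 0.036 × (√3000 − √696) = 0.036 × (54.7723 − 26.3818) = 0.036 × 28.3905 = 1.0221 W/m².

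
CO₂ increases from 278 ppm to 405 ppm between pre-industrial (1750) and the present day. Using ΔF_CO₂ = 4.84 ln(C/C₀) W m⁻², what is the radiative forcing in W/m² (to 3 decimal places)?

ΔF = 1.821 W/m²

CO₂: 4.84 × ln(405/278) = 4.84 × ln(1.45683) = 4.84 × 0.37626 = 1.8211 W/m².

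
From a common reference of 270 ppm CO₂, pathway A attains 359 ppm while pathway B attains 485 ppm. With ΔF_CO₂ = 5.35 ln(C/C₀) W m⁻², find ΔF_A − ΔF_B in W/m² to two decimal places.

ΔF_A − ΔF_B = -1.61 W/m²

ΔF_A = 5.35 ln(359/270) = 5.35 × 0.28490 = 1.5242 W/m².
ΔF_B = 5.35 ln(485/270) = 5.35 × 0.58573 = 3.1337 W/m².
Difference: 1.5242 − 3.1337 = -1.6095 W/m².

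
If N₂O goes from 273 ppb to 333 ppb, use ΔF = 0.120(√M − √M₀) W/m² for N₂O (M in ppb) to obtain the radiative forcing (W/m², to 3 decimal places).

N₂O: 0.120 × (√333 − √273) = 0.120 × (18.2483 − 16.5227) = 0.120 × 1.7256 = 0.2071 W/m².

ΔF = 0.207 W/m²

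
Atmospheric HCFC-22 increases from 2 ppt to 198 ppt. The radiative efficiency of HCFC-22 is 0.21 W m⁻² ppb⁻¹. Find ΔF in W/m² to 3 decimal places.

HCFC-22: Δ = 198 − 2 = 196 ppt = 0.196 ppb; ΔF = 0.21 × 0.196 = 0.0412 W/m².

ΔF = 0.041 W/m²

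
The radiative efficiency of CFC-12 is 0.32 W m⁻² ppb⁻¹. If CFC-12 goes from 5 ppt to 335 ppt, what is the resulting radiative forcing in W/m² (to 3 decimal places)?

CFC-12: Δ = 335 − 5 = 330 ppt = 0.330 ppb; ΔF = 0.32 × 0.330 = 0.1056 W/m².

ΔF = 0.106 W/m²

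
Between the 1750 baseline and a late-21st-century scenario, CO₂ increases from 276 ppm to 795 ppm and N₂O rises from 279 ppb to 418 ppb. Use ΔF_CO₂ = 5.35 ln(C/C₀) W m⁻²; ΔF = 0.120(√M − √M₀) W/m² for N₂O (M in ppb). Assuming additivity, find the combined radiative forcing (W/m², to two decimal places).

CO₂: 5.35 × ln(795/276) = 5.35 × ln(2.88043) = 5.35 × 1.05794 = 5.6600 W/m².
N₂O: 0.120 × (√418 − √279) = 0.120 × (20.4450 − 16.7033) = 0.120 × 3.7417 = 0.4490 W/m².
Total ΔF = 5.6600 + 0.4490 = 6.1090 W/m².

ΔF = 6.11 W/m²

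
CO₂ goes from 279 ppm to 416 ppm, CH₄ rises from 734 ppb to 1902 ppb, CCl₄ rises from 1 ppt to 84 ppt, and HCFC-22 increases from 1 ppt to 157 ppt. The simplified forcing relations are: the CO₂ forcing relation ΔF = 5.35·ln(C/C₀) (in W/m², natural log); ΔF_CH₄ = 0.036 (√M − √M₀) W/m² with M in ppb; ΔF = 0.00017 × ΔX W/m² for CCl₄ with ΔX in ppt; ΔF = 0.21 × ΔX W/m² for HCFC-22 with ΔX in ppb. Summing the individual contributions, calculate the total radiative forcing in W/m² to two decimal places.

ΔF = 2.78 W/m²

CO₂: 5.35 × ln(416/279) = 5.35 × ln(1.49104) = 5.35 × 0.39947 = 2.1372 W/m².
CH₄: 0.036 × (√1902 − √734) = 0.036 × (43.6119 − 27.0924) = 0.036 × 16.5195 = 0.5947 W/m².
CCl₄: ΔF = 0.00017 × (84 − 1) = 0.00017 × 83 = 0.0141 W/m².
HCFC-22: Δ = 157 − 1 = 156 ppt = 0.156 ppb; ΔF = 0.21 × 0.156 = 0.0328 W/m².
Total ΔF = 2.1372 + 0.5947 + 0.0141 + 0.0328 = 2.7788 W/m².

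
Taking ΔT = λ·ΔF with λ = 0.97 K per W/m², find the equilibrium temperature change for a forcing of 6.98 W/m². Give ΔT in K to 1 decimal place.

ΔT = λ ΔF = 0.97 × 6.98 = 6.7706 K.

ΔT = 6.8 K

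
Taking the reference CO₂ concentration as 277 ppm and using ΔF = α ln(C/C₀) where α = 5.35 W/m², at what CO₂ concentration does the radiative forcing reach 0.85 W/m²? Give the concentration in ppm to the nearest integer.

C ≈ 325 ppm

Set 5.35 ln(C/277) = 0.85, so ln(C/277) = 0.85/5.35 = 0.15888.
Then C/277 = e^0.15888 = 1.17220, giving C = 277 × 1.17220 = 324.70 ppm.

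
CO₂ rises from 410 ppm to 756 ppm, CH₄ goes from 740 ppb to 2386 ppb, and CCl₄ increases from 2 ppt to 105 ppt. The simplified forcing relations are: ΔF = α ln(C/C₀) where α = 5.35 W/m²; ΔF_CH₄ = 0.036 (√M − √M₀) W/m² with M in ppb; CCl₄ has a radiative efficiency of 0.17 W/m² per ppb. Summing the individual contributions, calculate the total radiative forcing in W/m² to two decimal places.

ΔF = 4.07 W/m²

CO₂: 5.35 × ln(756/410) = 5.35 × ln(1.84390) = 5.35 × 0.61188 = 3.2736 W/m².
CH₄: 0.036 × (√2386 − √740) = 0.036 × (48.8467 − 27.2029) = 0.036 × 21.6438 = 0.7792 W/m².
CCl₄: Δ = 105 − 2 = 103 ppt = 0.103 ppb; ΔF = 0.17 × 0.103 = 0.0175 W/m².
Total ΔF = 3.2736 + 0.7792 + 0.0175 = 4.0703 W/m².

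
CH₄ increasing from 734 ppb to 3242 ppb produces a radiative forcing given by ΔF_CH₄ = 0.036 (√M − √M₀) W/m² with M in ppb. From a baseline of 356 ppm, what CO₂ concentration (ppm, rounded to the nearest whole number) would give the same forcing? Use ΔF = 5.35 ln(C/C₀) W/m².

C ≈ 435 ppm

CH₄ forcing: 0.036 × (√3242 − √734) = 0.036 × (56.9386 − 27.0924) = 0.036 × 29.8462 = 1.07446 W/m².
Set 5.35 ln(C/356) = 1.07446: ln(C/356) = 1.07446/5.35 = 0.20083, so C = 356 × e^0.20083 = 356 × 1.22242 = 435.18 ppm.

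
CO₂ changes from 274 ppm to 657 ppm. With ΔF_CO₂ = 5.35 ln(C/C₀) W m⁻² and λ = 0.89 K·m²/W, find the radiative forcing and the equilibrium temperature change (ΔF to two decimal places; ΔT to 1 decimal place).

ΔF = 4.68 W/m²; ΔT = 4.2 K

CO₂: 5.35 × ln(657/274) = 5.35 × ln(2.39781) = 5.35 × 0.87456 = 4.6789 W/m².
ΔT = λ ΔF = 0.89 × 4.68 = 4.1652 K.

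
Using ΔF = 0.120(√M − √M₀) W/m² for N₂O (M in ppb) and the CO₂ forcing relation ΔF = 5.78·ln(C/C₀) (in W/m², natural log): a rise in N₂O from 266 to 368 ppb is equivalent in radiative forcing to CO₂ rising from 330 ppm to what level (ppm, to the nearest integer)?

C ≈ 350 ppm

N₂O forcing: 0.120 × (√368 − √266) = 0.120 × (19.1833 − 16.3095) = 0.120 × 2.8738 = 0.34486 W/m².
Set 5.78 ln(C/330) = 0.34486: ln(C/330) = 0.34486/5.78 = 0.05966, so C = 330 × e^0.05966 = 330 × 1.06148 = 350.29 ppm.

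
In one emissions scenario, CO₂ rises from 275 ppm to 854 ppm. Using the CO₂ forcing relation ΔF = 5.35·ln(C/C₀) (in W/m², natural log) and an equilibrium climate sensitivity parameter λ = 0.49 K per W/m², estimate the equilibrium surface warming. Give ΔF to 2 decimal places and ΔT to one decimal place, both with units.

CO₂: 5.35 × ln(854/275) = 5.35 × ln(3.10545) = 5.35 × 1.13316 = 6.0624 W/m².
ΔT = λ ΔF = 0.49 × 6.06 = 2.9694 K.

ΔF = 6.06 W/m²; ΔT = 3.0 K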